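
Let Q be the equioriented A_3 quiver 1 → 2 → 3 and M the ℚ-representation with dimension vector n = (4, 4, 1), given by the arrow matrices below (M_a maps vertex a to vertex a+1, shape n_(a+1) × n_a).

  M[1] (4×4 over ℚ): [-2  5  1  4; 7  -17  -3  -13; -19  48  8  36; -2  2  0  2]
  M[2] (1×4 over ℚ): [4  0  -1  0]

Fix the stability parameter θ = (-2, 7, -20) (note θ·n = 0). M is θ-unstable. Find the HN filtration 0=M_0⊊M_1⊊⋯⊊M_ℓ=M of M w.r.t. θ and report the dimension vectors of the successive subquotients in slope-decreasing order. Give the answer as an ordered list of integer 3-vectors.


Interval decomposition of M: I[1,2]^3, I[1,3].
HN type (ℓ=3): μ^(1)=7; μ^(2)=-2; μ^(3)=-5

((0, 3, 0); (3, 0, 0); (1, 1, 1))


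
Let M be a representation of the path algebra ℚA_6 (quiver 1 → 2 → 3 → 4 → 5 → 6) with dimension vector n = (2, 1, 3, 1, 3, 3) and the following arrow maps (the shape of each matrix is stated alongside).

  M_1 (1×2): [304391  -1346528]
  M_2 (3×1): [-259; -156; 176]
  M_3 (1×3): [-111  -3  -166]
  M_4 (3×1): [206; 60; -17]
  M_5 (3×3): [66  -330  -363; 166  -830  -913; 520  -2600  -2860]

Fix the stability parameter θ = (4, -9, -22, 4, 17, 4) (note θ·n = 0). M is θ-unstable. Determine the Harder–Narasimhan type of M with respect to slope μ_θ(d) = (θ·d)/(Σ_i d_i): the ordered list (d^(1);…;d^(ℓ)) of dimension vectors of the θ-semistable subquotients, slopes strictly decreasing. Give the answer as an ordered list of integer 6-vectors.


Via rank(M_{q-1}∘⋯∘M_p): M ≅ I[1,1], I[1,6], I[3,3]^2, I[5,5]^2, I[6,6]^2.
μ_θ-semistable layers: μ^(1)=17; μ^(2)=21/2; μ^(3)=4; μ^(4)=-9; μ^(5)=-22

((0, 0, 0, 0, 2, 0); (0, 0, 0, 0, 1, 1); (1, 0, 0, 1, 0, 2); (1, 1, 1, 0, 0, 0); (0, 0, 2, 0, 0, 0))


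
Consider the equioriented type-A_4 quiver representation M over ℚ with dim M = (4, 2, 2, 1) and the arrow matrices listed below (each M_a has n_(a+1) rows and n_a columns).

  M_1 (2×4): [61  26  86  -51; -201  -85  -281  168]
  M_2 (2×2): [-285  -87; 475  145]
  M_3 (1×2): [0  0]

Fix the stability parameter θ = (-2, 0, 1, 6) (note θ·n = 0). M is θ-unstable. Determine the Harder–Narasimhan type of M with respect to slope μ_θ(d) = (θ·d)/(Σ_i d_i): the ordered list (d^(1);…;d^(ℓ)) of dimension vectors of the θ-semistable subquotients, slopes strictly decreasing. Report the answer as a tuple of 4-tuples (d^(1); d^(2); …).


Via rank(M_{q-1}∘⋯∘M_p): M ≅ I[1,1]^2, I[1,2], I[1,3], I[3,3], I[4,4].
μ_θ-semistable layers: μ^(1)=6; μ^(2)=1; μ^(3)=0; μ^(4)=-2

((0, 0, 0, 1); (0, 0, 2, 0); (0, 2, 0, 0); (4, 0, 0, 0))


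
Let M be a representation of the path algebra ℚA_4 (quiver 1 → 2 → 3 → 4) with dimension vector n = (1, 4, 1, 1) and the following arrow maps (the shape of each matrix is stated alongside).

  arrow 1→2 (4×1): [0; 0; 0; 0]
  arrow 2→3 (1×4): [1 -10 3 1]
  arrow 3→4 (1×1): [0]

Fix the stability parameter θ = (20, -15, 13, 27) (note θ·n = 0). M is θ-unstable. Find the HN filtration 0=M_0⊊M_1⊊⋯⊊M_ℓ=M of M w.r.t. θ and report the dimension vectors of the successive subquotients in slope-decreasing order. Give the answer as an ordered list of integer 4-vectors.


Interval decomposition of M: I[1,1], I[2,2]^3, I[2,3], I[4,4].
HN type (ℓ=4): μ^(1)=27; μ^(2)=20; μ^(3)=13; μ^(4)=-15

((0, 0, 0, 1); (1, 0, 0, 0); (0, 0, 1, 0); (0, 4, 0, 0))


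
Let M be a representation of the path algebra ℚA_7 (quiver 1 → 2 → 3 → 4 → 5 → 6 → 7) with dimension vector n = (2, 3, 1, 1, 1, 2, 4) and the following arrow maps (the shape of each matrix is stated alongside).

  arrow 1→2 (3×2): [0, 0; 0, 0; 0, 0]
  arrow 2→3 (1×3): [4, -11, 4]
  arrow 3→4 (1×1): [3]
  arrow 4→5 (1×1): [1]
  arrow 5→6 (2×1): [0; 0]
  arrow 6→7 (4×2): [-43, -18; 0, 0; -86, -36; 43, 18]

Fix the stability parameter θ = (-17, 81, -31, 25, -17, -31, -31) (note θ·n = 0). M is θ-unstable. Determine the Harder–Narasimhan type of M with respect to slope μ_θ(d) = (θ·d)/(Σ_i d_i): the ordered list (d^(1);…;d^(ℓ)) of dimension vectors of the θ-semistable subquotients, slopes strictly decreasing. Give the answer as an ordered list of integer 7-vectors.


Barcode: M ≅ I[1,1]^2, I[2,2]^2, I[2,5], I[6,6], I[6,7], I[7,7]^3. HN layers by μ_θ (4 steps, strictly decreasing):
  μ^(1)=81; μ^(2)=29/2; μ^(3)=-17; μ^(4)=-31

((0, 2, 0, 0, 0, 0, 0); (0, 1, 1, 1, 1, 0, 0); (2, 0, 0, 0, 0, 0, 0); (0, 0, 0, 0, 0, 2, 4))


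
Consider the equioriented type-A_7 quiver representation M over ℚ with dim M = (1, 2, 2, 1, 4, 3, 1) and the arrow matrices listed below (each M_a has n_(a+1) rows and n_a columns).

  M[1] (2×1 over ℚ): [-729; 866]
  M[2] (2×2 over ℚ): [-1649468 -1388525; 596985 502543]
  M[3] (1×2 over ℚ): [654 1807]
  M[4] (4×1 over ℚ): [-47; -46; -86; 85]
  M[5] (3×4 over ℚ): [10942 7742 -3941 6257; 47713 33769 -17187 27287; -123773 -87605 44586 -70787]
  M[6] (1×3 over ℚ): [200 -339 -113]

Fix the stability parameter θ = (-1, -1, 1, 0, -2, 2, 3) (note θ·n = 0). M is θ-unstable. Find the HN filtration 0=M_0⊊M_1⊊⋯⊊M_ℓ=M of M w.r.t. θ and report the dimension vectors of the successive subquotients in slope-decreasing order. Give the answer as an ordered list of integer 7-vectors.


Via rank(M_{q-1}∘⋯∘M_p): M ≅ I[1,7], I[2,3], I[5,5], I[5,6]^2.
μ_θ-semistable layers: μ^(1)=3; μ^(2)=2; μ^(3)=1; μ^(4)=-1/3; μ^(5)=-1; μ^(6)=-2

((0, 0, 0, 0, 0, 0, 1); (0, 0, 0, 0, 0, 3, 0); (0, 0, 1, 0, 0, 0, 0); (0, 0, 1, 1, 1, 0, 0); (1, 2, 0, 0, 0, 0, 0); (0, 0, 0, 0, 3, 0, 0))


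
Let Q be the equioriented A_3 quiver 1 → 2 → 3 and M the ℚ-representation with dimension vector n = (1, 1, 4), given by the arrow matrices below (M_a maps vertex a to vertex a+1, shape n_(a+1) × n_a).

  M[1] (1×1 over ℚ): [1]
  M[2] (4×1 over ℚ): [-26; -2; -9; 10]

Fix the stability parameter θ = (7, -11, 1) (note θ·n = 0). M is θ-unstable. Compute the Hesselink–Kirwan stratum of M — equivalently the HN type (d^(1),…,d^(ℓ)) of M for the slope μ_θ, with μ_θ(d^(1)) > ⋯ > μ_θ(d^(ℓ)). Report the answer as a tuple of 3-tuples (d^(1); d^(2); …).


Interval decomposition of M: I[1,3], I[3,3]^3.
HN type (ℓ=2): μ^(1)=1; μ^(2)=-2

((0, 0, 4); (1, 1, 0))


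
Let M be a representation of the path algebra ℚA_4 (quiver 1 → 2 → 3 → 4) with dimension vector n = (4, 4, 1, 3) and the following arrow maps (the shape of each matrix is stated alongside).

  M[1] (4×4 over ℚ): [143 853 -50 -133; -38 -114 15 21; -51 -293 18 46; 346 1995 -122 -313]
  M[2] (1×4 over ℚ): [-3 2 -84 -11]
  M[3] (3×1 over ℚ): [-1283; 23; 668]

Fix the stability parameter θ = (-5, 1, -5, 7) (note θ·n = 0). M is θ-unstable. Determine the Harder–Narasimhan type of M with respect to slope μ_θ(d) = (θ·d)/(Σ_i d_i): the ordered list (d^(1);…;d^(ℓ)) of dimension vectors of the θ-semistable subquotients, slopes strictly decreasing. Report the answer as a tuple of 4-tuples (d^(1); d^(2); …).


Barcode: M ≅ I[1,2]^3, I[1,4], I[4,4]^2. HN layers by μ_θ (4 steps, strictly decreasing):
  μ^(1)=7; μ^(2)=1; μ^(3)=-2; μ^(4)=-5

((0, 0, 0, 3); (0, 3, 0, 0); (0, 1, 1, 0); (4, 0, 0, 0))


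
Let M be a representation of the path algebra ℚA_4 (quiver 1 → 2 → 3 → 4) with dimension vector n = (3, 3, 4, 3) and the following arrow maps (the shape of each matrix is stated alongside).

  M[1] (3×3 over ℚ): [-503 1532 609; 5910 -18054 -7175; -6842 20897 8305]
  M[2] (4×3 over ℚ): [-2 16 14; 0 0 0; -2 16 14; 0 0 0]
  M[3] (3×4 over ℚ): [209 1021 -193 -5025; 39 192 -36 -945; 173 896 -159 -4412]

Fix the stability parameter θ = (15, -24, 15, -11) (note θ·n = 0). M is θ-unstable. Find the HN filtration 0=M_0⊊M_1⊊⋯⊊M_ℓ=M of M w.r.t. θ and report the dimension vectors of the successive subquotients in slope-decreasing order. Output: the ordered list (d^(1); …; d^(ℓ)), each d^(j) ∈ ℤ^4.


Barcode: M ≅ I[1,2]^2, I[1,4], I[3,3], I[3,4]^2. HN layers by μ_θ (3 steps, strictly decreasing):
  μ^(1)=15; μ^(2)=2; μ^(3)=-9/2

((0, 0, 1, 0); (0, 0, 3, 3); (3, 3, 0, 0))


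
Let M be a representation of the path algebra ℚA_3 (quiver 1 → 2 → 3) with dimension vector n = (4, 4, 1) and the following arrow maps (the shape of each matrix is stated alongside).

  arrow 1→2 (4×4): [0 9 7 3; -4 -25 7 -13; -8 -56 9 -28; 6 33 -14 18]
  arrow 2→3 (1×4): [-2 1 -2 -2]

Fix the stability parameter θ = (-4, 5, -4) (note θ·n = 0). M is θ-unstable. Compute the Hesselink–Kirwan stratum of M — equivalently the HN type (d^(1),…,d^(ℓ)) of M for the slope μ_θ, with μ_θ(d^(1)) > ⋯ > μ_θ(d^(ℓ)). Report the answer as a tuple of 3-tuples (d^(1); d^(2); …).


Via rank(M_{q-1}∘⋯∘M_p): M ≅ I[1,1], I[1,2]^2, I[1,3], I[2,2].
μ_θ-semistable layers: μ^(1)=5; μ^(2)=1/2; μ^(3)=-4

((0, 3, 0); (0, 1, 1); (4, 0, 0))


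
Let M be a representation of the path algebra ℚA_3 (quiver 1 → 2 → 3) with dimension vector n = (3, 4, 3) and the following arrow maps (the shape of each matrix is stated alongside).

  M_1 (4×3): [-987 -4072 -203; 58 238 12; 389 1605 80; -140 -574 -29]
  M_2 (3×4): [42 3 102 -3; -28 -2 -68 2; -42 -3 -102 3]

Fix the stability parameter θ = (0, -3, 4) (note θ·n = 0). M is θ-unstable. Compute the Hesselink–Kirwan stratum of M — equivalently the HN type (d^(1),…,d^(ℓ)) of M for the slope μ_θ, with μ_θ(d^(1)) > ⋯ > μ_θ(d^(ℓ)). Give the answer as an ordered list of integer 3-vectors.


Via rank(M_{q-1}∘⋯∘M_p): M ≅ I[1,2]^2, I[1,3], I[2,2], I[3,3]^2.
μ_θ-semistable layers: μ^(1)=4; μ^(2)=-3/2; μ^(3)=-3

((0, 0, 3); (3, 3, 0); (0, 1, 0))


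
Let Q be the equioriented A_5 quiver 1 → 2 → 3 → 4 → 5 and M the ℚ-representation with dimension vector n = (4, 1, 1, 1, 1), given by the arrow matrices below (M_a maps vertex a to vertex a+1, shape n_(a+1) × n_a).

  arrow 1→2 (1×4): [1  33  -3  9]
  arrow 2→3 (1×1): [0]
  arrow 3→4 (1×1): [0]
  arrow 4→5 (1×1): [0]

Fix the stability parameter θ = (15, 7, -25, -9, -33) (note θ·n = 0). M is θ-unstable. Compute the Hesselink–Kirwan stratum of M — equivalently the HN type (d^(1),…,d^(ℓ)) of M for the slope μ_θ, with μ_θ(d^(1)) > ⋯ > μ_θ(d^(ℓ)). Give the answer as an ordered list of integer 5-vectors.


Barcode: M ≅ I[1,1]^3, I[1,2], I[3,3], I[4,4], I[5,5]. HN layers by μ_θ (5 steps, strictly decreasing):
  μ^(1)=15; μ^(2)=11; μ^(3)=-9; μ^(4)=-25; μ^(5)=-33

((3, 0, 0, 0, 0); (1, 1, 0, 0, 0); (0, 0, 0, 1, 0); (0, 0, 1, 0, 0); (0, 0, 0, 0, 1))


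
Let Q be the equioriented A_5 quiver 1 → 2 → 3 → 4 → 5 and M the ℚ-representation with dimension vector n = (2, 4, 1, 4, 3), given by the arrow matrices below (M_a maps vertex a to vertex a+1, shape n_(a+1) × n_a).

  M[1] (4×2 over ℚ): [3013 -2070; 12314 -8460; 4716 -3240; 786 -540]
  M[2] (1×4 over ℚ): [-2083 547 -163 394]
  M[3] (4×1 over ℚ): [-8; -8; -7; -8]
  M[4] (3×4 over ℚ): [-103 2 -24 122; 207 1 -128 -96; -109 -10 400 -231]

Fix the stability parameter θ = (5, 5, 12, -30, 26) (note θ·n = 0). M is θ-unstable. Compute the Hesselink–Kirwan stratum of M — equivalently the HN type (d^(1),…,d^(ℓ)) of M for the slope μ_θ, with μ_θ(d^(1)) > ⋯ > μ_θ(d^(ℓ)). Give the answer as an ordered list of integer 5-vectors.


Interval decomposition of M: I[1,1], I[1,4], I[2,2]^3, I[4,5]^3.
HN type (ℓ=4): μ^(1)=26; μ^(2)=5; μ^(3)=-2; μ^(4)=-30

((0, 0, 0, 0, 3); (1, 3, 0, 0, 0); (1, 1, 1, 1, 0); (0, 0, 0, 3, 0))


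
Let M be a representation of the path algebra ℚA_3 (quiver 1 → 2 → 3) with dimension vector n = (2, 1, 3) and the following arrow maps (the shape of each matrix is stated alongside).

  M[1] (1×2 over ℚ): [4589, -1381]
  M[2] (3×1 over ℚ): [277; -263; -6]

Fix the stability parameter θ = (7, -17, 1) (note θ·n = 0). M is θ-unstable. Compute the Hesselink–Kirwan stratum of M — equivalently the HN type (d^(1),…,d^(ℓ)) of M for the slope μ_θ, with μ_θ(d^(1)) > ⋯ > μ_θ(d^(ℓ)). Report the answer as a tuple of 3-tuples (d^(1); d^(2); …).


Interval decomposition of M: I[1,1], I[1,3], I[3,3]^2.
HN type (ℓ=3): μ^(1)=7; μ^(2)=1; μ^(3)=-5

((1, 0, 0); (0, 0, 3); (1, 1, 0))


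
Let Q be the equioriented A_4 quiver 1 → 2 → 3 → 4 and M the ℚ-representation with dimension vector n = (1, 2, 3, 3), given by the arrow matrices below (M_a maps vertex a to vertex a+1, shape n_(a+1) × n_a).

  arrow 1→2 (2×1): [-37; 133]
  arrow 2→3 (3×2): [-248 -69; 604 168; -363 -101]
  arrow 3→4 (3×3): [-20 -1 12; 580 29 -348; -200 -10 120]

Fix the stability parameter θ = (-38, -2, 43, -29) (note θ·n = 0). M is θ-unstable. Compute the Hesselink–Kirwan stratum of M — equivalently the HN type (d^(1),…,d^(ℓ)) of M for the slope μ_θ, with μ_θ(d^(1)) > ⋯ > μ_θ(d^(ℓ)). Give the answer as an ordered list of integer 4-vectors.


Via rank(M_{q-1}∘⋯∘M_p): M ≅ I[1,3], I[2,3], I[3,4], I[4,4]^2.
μ_θ-semistable layers: μ^(1)=43; μ^(2)=7; μ^(3)=-2; μ^(4)=-29; μ^(5)=-38

((0, 0, 2, 0); (0, 0, 1, 1); (0, 2, 0, 0); (0, 0, 0, 2); (1, 0, 0, 0))


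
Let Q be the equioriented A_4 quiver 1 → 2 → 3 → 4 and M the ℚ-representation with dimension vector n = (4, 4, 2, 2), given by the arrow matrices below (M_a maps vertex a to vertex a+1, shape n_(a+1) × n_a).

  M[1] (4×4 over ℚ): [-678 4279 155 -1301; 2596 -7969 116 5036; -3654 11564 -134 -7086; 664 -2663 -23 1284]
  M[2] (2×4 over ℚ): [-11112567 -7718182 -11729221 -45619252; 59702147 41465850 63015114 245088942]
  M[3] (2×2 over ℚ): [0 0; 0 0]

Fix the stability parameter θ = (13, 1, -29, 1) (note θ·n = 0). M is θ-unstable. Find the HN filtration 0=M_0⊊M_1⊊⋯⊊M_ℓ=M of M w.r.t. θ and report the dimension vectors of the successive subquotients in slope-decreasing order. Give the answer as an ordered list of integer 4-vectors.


Interval decomposition of M: I[1,2]^2, I[1,3]^2, I[4,4]^2.
HN type (ℓ=3): μ^(1)=7; μ^(2)=1; μ^(3)=-5

((2, 2, 0, 0); (0, 0, 0, 2); (2, 2, 2, 0))


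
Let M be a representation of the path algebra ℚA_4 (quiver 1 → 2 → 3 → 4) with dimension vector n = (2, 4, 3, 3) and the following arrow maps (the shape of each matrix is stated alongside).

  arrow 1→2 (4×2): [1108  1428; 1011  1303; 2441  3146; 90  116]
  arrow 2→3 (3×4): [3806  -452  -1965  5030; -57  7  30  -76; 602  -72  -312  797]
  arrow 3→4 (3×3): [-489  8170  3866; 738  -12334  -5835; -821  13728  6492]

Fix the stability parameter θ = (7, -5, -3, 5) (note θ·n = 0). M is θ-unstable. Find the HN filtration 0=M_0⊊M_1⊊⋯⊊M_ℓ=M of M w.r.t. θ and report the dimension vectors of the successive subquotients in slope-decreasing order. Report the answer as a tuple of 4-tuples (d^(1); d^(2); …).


Barcode: M ≅ I[1,4]^2, I[2,2], I[2,4]. HN layers by μ_θ (4 steps, strictly decreasing):
  μ^(1)=5; μ^(2)=-1/3; μ^(3)=-3; μ^(4)=-5

((0, 0, 0, 3); (2, 2, 2, 0); (0, 0, 1, 0); (0, 2, 0, 0))


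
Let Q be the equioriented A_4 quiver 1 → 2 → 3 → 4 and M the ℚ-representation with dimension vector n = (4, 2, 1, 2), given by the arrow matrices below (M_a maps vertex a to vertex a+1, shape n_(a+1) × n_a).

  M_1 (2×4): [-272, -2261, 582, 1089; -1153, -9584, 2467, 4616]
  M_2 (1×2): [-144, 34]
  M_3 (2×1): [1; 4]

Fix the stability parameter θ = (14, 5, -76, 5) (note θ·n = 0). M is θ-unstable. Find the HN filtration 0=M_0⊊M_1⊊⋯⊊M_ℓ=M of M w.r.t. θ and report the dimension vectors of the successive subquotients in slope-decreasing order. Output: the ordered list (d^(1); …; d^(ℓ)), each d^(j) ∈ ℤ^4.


Via rank(M_{q-1}∘⋯∘M_p): M ≅ I[1,1]^2, I[1,2], I[1,4], I[4,4].
μ_θ-semistable layers: μ^(1)=14; μ^(2)=19/2; μ^(3)=5; μ^(4)=-19

((2, 0, 0, 0); (1, 1, 0, 0); (0, 0, 0, 2); (1, 1, 1, 0))


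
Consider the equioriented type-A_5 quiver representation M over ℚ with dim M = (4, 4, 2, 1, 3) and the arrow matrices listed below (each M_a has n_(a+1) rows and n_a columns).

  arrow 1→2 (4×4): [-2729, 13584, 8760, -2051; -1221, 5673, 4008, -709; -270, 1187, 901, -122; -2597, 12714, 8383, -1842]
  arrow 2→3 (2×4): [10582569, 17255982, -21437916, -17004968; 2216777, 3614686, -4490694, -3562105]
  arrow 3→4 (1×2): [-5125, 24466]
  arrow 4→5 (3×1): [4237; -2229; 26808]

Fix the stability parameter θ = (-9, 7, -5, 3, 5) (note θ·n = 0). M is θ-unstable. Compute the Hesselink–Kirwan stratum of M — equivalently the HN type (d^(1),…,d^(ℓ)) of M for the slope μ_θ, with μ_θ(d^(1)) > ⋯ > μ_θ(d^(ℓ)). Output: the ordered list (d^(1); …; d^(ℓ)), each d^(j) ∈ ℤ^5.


Via rank(M_{q-1}∘⋯∘M_p): M ≅ I[1,2]^2, I[1,3], I[1,5], I[5,5]^2.
μ_θ-semistable layers: μ^(1)=7; μ^(2)=5; μ^(3)=3; μ^(4)=1; μ^(5)=-9

((0, 2, 0, 0, 0); (0, 0, 0, 0, 3); (0, 0, 0, 1, 0); (0, 2, 2, 0, 0); (4, 0, 0, 0, 0))


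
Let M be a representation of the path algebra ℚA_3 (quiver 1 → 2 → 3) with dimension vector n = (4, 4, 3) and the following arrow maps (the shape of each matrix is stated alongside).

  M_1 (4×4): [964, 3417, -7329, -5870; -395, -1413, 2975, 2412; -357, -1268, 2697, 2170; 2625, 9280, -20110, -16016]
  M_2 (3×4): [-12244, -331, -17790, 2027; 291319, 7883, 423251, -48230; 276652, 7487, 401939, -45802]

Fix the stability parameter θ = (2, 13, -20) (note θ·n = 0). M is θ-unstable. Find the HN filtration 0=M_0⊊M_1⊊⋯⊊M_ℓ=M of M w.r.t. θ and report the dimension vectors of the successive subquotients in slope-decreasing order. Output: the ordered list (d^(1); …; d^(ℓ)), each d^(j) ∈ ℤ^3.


Interval decomposition of M: I[1,2], I[1,3]^3.
HN type (ℓ=3): μ^(1)=13; μ^(2)=2; μ^(3)=-5/3

((0, 1, 0); (1, 0, 0); (3, 3, 3))


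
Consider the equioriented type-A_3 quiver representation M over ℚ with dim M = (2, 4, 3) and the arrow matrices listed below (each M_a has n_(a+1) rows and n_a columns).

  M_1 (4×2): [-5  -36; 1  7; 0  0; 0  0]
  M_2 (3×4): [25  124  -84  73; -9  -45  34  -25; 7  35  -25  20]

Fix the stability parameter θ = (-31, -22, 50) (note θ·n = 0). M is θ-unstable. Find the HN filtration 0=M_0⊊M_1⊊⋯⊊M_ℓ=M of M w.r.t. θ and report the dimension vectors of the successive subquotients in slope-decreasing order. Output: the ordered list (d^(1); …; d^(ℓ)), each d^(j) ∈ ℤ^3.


Interval decomposition of M: I[1,3]^2, I[2,2], I[2,3].
HN type (ℓ=3): μ^(1)=50; μ^(2)=-22; μ^(3)=-31

((0, 0, 3); (0, 4, 0); (2, 0, 0))


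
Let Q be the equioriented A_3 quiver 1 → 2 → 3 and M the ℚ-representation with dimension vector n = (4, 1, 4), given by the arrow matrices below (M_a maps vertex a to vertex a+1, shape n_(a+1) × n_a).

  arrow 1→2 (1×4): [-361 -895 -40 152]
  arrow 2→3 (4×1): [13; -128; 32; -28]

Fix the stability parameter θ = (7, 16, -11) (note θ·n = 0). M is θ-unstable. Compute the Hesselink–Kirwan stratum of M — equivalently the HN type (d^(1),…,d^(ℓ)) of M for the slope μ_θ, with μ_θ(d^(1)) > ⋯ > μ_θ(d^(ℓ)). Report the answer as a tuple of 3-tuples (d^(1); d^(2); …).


Barcode: M ≅ I[1,1]^3, I[1,3], I[3,3]^3. HN layers by μ_θ (3 steps, strictly decreasing):
  μ^(1)=7; μ^(2)=4; μ^(3)=-11

((3, 0, 0); (1, 1, 1); (0, 0, 3))


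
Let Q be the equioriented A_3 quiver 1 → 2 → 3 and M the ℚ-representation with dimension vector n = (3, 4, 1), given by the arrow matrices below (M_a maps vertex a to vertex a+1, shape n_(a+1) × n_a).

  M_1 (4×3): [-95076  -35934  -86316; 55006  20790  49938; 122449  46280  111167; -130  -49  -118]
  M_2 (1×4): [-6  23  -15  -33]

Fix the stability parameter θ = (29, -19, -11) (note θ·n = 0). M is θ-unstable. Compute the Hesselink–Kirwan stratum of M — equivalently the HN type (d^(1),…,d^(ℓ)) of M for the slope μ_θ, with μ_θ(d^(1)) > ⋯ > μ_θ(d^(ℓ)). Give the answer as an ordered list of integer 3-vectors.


Interval decomposition of M: I[1,1], I[1,2], I[1,3], I[2,2]^2.
HN type (ℓ=4): μ^(1)=29; μ^(2)=5; μ^(3)=-1/3; μ^(4)=-19

((1, 0, 0); (1, 1, 0); (1, 1, 1); (0, 2, 0))


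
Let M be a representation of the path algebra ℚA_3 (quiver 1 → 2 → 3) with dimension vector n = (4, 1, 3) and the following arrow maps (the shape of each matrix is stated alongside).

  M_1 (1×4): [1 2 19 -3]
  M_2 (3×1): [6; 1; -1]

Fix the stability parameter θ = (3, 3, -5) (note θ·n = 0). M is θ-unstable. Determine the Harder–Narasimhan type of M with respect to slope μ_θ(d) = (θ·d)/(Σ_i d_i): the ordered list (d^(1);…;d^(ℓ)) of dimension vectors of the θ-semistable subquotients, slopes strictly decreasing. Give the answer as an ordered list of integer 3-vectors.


Interval decomposition of M: I[1,1]^3, I[1,3], I[3,3]^2.
HN type (ℓ=3): μ^(1)=3; μ^(2)=1/3; μ^(3)=-5

((3, 0, 0); (1, 1, 1); (0, 0, 2))


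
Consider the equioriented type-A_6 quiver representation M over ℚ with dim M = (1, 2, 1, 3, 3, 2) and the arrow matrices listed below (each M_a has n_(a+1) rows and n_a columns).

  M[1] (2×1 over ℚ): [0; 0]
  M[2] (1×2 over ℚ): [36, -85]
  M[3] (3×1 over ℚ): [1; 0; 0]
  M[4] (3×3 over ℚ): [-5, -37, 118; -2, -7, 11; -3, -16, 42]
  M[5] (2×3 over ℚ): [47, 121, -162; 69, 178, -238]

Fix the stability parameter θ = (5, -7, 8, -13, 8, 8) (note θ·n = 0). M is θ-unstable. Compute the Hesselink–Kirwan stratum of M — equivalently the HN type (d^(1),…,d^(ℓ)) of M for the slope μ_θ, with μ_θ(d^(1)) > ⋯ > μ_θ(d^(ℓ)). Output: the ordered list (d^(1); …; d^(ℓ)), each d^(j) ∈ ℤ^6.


Barcode: M ≅ I[1,1], I[2,2], I[2,6], I[4,5], I[4,6]. HN layers by μ_θ (5 steps, strictly decreasing):
  μ^(1)=8; μ^(2)=5; μ^(3)=-5/2; μ^(4)=-7; μ^(5)=-13

((0, 0, 0, 0, 3, 2); (1, 0, 0, 0, 0, 0); (0, 0, 1, 1, 0, 0); (0, 2, 0, 0, 0, 0); (0, 0, 0, 2, 0, 0))


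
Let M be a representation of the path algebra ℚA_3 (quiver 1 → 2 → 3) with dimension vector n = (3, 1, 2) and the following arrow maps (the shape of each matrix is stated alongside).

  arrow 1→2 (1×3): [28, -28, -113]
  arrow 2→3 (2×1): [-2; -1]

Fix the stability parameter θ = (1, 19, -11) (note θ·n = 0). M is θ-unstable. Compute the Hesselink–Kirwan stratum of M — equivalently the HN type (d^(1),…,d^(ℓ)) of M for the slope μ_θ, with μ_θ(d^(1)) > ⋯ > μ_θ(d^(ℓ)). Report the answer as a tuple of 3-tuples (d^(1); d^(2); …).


Barcode: M ≅ I[1,1]^2, I[1,3], I[3,3]. HN layers by μ_θ (3 steps, strictly decreasing):
  μ^(1)=4; μ^(2)=1; μ^(3)=-11

((0, 1, 1); (3, 0, 0); (0, 0, 1))


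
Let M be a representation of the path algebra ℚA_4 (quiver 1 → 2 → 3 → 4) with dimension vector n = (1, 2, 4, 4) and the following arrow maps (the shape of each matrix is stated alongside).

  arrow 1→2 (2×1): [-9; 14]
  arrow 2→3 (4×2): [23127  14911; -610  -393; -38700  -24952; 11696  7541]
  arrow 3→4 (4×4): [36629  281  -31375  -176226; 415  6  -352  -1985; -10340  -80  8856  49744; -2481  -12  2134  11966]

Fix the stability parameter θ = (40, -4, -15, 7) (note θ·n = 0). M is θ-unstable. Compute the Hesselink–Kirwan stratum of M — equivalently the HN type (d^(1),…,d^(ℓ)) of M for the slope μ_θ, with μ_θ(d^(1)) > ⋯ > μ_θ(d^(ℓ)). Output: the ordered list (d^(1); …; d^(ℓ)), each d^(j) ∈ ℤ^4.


Interval decomposition of M: I[1,4], I[2,4], I[3,3], I[3,4], I[4,4].
HN type (ℓ=3): μ^(1)=7; μ^(2)=-19/2; μ^(3)=-15

((1, 1, 1, 4); (0, 1, 1, 0); (0, 0, 2, 0))


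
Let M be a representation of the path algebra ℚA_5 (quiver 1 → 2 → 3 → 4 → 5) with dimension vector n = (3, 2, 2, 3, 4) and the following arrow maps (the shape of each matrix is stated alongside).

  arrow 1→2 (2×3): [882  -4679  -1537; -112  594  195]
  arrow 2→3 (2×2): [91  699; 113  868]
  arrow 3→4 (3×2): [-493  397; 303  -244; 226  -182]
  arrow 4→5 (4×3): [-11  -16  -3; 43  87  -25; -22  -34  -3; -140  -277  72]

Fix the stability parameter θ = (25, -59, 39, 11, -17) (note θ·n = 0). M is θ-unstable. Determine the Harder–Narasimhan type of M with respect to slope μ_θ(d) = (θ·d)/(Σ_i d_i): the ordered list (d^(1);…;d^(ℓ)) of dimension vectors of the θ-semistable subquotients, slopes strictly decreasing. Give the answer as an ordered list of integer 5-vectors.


Barcode: M ≅ I[1,1], I[1,5]^2, I[4,5], I[5,5]. HN layers by μ_θ (4 steps, strictly decreasing):
  μ^(1)=25; μ^(2)=11; μ^(3)=-3; μ^(4)=-17

((1, 0, 0, 0, 0); (0, 0, 2, 2, 2); (0, 0, 0, 1, 1); (2, 2, 0, 0, 1))


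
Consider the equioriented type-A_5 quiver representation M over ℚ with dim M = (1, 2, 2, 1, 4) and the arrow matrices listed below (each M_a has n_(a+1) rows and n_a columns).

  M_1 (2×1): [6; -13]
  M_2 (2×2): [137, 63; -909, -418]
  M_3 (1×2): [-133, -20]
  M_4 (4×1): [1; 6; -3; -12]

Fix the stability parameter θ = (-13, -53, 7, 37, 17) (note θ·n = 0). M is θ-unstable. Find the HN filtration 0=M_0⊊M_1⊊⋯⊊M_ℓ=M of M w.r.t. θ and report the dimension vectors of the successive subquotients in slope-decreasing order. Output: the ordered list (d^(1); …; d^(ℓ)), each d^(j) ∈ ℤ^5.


Barcode: M ≅ I[1,5], I[2,3], I[5,5]^3. HN layers by μ_θ (5 steps, strictly decreasing):
  μ^(1)=27; μ^(2)=17; μ^(3)=7; μ^(4)=-33; μ^(5)=-53

((0, 0, 0, 1, 1); (0, 0, 0, 0, 3); (0, 0, 2, 0, 0); (1, 1, 0, 0, 0); (0, 1, 0, 0, 0))


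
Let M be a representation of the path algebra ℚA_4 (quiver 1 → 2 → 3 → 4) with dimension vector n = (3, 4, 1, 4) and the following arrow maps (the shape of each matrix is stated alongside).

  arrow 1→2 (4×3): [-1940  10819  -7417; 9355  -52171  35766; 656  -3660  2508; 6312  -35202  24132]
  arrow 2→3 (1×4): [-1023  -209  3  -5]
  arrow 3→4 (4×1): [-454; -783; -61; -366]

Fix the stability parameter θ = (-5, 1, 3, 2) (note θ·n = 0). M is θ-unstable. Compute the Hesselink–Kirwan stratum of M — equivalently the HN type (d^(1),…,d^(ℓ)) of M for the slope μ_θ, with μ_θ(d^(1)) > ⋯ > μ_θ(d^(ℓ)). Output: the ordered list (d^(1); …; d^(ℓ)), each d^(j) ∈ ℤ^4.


Via rank(M_{q-1}∘⋯∘M_p): M ≅ I[1,2]^2, I[1,4], I[2,2], I[4,4]^3.
μ_θ-semistable layers: μ^(1)=5/2; μ^(2)=2; μ^(3)=1; μ^(4)=-5

((0, 0, 1, 1); (0, 0, 0, 3); (0, 4, 0, 0); (3, 0, 0, 0))


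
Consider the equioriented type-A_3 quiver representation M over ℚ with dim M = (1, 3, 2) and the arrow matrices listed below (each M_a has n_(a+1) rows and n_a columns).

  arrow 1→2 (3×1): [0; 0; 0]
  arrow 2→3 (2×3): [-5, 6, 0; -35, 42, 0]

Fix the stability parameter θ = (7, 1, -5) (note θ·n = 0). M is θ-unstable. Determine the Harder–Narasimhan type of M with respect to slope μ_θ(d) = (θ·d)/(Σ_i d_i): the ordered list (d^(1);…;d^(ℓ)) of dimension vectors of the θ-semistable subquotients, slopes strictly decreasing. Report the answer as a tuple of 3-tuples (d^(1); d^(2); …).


Barcode: M ≅ I[1,1], I[2,2]^2, I[2,3], I[3,3]. HN layers by μ_θ (4 steps, strictly decreasing):
  μ^(1)=7; μ^(2)=1; μ^(3)=-2; μ^(4)=-5

((1, 0, 0); (0, 2, 0); (0, 1, 1); (0, 0, 1))


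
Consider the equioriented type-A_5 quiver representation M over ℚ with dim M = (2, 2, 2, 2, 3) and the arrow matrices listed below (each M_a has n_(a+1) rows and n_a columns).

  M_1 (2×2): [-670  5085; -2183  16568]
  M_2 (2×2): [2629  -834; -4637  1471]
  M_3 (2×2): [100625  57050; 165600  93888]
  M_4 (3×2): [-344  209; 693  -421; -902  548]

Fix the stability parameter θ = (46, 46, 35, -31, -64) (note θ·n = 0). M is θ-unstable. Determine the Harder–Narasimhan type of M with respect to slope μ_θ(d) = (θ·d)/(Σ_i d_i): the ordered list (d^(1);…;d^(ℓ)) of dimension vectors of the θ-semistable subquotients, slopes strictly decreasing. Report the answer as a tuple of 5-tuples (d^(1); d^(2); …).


Via rank(M_{q-1}∘⋯∘M_p): M ≅ I[1,3], I[1,5], I[4,5], I[5,5].
μ_θ-semistable layers: μ^(1)=127/3; μ^(2)=32/5; μ^(3)=-95/2; μ^(4)=-64

((1, 1, 1, 0, 0); (1, 1, 1, 1, 1); (0, 0, 0, 1, 1); (0, 0, 0, 0, 1))


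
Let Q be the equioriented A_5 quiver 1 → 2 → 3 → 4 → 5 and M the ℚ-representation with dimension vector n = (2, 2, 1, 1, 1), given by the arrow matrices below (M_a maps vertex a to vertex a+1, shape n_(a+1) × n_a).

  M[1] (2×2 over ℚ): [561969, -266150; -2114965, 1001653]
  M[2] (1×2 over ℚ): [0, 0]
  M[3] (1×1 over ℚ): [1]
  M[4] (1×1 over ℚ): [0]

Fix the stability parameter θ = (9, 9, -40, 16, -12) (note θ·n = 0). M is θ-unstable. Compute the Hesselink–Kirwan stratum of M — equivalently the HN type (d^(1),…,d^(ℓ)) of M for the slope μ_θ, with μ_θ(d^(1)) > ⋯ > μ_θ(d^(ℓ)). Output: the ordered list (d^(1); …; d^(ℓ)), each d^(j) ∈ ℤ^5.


Barcode: M ≅ I[1,2]^2, I[3,4], I[5,5]. HN layers by μ_θ (4 steps, strictly decreasing):
  μ^(1)=16; μ^(2)=9; μ^(3)=-12; μ^(4)=-40

((0, 0, 0, 1, 0); (2, 2, 0, 0, 0); (0, 0, 0, 0, 1); (0, 0, 1, 0, 0))


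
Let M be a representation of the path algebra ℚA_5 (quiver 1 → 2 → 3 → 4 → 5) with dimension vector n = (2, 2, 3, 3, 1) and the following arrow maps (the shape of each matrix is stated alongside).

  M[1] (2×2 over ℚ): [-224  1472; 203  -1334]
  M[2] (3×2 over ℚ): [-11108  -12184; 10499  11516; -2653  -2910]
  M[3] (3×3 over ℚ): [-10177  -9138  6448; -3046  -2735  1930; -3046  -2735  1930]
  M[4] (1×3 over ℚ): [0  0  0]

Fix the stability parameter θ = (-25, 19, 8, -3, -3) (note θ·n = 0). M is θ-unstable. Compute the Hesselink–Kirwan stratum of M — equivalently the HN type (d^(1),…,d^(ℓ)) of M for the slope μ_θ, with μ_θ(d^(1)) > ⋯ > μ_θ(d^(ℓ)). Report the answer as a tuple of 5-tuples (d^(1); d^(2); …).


Via rank(M_{q-1}∘⋯∘M_p): M ≅ I[1,1], I[1,3], I[2,4], I[3,4], I[4,4], I[5,5].
μ_θ-semistable layers: μ^(1)=27/2; μ^(2)=8; μ^(3)=5/2; μ^(4)=-3; μ^(5)=-25

((0, 1, 1, 0, 0); (0, 1, 1, 1, 0); (0, 0, 1, 1, 0); (0, 0, 0, 1, 1); (2, 0, 0, 0, 0))


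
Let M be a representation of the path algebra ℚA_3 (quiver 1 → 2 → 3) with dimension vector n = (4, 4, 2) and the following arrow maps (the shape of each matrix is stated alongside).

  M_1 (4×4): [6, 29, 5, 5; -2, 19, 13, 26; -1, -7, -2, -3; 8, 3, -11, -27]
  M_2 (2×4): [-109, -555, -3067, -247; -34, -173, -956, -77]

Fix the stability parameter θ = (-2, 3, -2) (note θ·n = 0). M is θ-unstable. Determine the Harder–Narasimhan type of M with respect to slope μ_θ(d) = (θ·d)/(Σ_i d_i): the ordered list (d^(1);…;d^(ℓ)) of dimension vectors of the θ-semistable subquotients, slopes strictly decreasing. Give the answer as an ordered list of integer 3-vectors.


Barcode: M ≅ I[1,1], I[1,2], I[1,3]^2, I[2,2]. HN layers by μ_θ (3 steps, strictly decreasing):
  μ^(1)=3; μ^(2)=1/2; μ^(3)=-2

((0, 2, 0); (0, 2, 2); (4, 0, 0))


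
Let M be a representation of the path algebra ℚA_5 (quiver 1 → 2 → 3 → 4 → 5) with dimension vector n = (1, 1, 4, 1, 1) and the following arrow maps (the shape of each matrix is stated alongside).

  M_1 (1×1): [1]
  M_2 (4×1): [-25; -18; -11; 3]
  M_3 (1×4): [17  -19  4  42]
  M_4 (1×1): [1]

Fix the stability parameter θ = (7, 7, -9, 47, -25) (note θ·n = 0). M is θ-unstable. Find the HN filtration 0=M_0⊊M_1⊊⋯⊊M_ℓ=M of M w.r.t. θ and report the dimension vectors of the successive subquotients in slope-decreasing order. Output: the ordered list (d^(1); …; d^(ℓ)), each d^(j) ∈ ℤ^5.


Interval decomposition of M: I[1,5], I[3,3]^3.
HN type (ℓ=3): μ^(1)=11; μ^(2)=5/3; μ^(3)=-9

((0, 0, 0, 1, 1); (1, 1, 1, 0, 0); (0, 0, 3, 0, 0))


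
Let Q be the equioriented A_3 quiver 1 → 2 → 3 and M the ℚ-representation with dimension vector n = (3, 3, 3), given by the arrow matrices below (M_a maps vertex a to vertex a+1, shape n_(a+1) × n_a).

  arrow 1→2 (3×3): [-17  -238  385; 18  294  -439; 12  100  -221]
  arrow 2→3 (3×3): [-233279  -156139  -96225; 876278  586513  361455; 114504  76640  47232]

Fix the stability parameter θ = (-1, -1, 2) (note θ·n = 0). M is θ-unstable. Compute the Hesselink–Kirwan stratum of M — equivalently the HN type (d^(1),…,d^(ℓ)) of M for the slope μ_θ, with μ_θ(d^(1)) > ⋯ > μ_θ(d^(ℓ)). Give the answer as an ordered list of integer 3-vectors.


Interval decomposition of M: I[1,2], I[1,3]^2, I[3,3].
HN type (ℓ=2): μ^(1)=2; μ^(2)=-1

((0, 0, 3); (3, 3, 0))


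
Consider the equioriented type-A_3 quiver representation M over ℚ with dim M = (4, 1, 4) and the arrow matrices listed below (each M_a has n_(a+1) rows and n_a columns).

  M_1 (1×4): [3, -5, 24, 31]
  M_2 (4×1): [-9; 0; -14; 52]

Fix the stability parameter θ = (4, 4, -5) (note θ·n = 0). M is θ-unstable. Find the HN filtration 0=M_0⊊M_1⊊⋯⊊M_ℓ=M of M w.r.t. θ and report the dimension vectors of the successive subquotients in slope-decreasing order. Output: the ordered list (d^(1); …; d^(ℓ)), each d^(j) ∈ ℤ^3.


Interval decomposition of M: I[1,1]^3, I[1,3], I[3,3]^3.
HN type (ℓ=3): μ^(1)=4; μ^(2)=1; μ^(3)=-5

((3, 0, 0); (1, 1, 1); (0, 0, 3))


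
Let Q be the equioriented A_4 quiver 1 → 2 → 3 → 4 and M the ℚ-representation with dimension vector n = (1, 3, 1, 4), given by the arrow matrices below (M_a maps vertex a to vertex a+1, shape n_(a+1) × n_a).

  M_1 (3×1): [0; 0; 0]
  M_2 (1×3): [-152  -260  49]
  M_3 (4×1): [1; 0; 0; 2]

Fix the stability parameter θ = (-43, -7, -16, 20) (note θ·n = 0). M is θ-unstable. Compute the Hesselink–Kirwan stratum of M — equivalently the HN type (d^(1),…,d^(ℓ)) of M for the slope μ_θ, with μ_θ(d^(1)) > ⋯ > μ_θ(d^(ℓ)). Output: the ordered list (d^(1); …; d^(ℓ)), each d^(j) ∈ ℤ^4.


Interval decomposition of M: I[1,1], I[2,2]^2, I[2,4], I[4,4]^3.
HN type (ℓ=4): μ^(1)=20; μ^(2)=-7; μ^(3)=-23/2; μ^(4)=-43

((0, 0, 0, 4); (0, 2, 0, 0); (0, 1, 1, 0); (1, 0, 0, 0))


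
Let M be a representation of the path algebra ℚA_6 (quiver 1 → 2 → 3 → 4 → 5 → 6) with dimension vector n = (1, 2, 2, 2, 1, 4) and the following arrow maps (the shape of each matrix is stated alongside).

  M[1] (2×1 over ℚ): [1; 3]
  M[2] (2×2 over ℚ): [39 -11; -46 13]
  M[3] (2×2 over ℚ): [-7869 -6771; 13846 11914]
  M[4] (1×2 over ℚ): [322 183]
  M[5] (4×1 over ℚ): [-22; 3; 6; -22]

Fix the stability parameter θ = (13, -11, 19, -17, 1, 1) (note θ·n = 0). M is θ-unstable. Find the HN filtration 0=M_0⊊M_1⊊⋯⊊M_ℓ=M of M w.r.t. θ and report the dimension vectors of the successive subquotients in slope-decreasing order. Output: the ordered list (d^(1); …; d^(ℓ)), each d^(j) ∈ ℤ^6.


Interval decomposition of M: I[1,4], I[2,3], I[4,6], I[6,6]^3.
HN type (ℓ=4): μ^(1)=19; μ^(2)=1; μ^(3)=-11; μ^(4)=-17

((0, 0, 1, 0, 0, 0); (1, 1, 1, 1, 1, 4); (0, 1, 0, 0, 0, 0); (0, 0, 0, 1, 0, 0))


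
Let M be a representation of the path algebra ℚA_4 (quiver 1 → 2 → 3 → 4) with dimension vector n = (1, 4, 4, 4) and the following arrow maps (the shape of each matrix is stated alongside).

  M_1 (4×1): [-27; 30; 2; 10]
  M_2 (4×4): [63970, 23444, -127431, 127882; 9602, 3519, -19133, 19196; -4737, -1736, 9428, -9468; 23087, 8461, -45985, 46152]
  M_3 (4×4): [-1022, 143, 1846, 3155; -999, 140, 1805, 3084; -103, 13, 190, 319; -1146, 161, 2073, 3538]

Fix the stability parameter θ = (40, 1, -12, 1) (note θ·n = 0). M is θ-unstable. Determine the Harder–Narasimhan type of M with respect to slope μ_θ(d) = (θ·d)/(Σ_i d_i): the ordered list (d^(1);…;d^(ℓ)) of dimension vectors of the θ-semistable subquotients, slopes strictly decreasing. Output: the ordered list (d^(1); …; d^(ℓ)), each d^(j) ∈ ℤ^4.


Barcode: M ≅ I[1,4], I[2,4]^3. HN layers by μ_θ (3 steps, strictly decreasing):
  μ^(1)=15/2; μ^(2)=1; μ^(3)=-11/2

((1, 1, 1, 1); (0, 0, 0, 3); (0, 3, 3, 0))


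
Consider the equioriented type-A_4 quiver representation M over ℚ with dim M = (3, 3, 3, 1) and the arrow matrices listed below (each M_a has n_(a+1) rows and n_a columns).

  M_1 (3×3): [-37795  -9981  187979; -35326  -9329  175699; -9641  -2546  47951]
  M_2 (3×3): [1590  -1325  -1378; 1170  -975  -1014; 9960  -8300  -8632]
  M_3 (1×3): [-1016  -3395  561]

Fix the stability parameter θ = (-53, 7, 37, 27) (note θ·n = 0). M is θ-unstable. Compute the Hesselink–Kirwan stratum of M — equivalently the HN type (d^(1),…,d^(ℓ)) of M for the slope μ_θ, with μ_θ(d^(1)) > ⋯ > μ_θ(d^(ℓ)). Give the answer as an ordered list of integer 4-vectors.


Barcode: M ≅ I[1,2]^2, I[1,4], I[3,3]^2. HN layers by μ_θ (4 steps, strictly decreasing):
  μ^(1)=37; μ^(2)=32; μ^(3)=7; μ^(4)=-53

((0, 0, 2, 0); (0, 0, 1, 1); (0, 3, 0, 0); (3, 0, 0, 0))


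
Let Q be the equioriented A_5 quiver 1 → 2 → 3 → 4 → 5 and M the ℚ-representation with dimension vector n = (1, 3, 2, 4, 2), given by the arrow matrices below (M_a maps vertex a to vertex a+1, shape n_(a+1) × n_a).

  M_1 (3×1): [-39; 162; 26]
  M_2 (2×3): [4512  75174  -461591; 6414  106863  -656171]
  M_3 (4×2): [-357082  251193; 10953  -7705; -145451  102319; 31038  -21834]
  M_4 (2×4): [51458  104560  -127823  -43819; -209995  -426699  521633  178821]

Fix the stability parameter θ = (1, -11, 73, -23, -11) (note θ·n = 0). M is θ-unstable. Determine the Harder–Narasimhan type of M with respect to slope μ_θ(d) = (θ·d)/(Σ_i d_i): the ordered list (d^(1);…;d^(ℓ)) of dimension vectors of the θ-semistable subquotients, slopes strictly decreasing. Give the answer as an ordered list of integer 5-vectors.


Barcode: M ≅ I[1,5], I[2,2], I[2,5], I[4,4]^2. HN layers by μ_θ (4 steps, strictly decreasing):
  μ^(1)=13; μ^(2)=-5; μ^(3)=-11; μ^(4)=-23

((0, 0, 2, 2, 2); (1, 1, 0, 0, 0); (0, 2, 0, 0, 0); (0, 0, 0, 2, 0))


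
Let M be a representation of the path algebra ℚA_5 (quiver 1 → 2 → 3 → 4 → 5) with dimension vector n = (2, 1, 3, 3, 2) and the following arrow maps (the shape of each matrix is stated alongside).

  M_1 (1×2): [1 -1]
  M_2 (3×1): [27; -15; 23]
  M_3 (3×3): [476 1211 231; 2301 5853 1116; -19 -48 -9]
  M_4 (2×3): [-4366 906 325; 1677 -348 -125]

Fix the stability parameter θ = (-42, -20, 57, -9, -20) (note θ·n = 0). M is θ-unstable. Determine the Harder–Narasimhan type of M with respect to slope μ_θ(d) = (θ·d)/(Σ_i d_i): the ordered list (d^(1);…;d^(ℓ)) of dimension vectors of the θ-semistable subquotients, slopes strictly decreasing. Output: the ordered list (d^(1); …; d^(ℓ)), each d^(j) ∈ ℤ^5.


Via rank(M_{q-1}∘⋯∘M_p): M ≅ I[1,1], I[1,3], I[3,5]^2, I[4,4].
μ_θ-semistable layers: μ^(1)=57; μ^(2)=28/3; μ^(3)=-9; μ^(4)=-20; μ^(5)=-42

((0, 0, 1, 0, 0); (0, 0, 2, 2, 2); (0, 0, 0, 1, 0); (0, 1, 0, 0, 0); (2, 0, 0, 0, 0))


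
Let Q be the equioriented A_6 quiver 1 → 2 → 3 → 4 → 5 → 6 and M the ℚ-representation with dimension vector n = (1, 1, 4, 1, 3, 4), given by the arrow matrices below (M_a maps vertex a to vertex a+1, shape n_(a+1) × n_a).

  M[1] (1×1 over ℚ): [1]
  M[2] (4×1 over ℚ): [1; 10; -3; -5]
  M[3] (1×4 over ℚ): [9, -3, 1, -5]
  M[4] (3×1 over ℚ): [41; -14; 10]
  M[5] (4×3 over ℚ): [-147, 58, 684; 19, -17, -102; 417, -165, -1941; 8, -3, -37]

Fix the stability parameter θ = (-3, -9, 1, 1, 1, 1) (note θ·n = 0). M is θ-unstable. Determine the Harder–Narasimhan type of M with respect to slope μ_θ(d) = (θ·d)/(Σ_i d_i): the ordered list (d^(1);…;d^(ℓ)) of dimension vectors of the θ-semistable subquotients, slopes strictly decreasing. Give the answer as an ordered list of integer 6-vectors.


Via rank(M_{q-1}∘⋯∘M_p): M ≅ I[1,6], I[3,3]^3, I[5,6]^2, I[6,6].
μ_θ-semistable layers: μ^(1)=1; μ^(2)=-6

((0, 0, 4, 1, 3, 4); (1, 1, 0, 0, 0, 0))


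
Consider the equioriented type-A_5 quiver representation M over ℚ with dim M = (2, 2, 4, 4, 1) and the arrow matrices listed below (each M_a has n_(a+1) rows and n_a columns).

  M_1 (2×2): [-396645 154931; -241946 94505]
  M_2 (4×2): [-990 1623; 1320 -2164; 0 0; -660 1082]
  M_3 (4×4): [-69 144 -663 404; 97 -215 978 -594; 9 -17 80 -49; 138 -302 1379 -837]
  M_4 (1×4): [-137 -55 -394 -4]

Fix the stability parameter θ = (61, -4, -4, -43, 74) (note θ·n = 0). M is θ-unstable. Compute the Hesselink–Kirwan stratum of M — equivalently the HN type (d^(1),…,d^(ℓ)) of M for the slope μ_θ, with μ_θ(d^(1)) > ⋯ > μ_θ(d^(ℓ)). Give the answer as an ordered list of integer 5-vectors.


Barcode: M ≅ I[1,2], I[1,4], I[3,4]^2, I[3,5]. HN layers by μ_θ (4 steps, strictly decreasing):
  μ^(1)=74; μ^(2)=57/2; μ^(3)=5/2; μ^(4)=-47/2

((0, 0, 0, 0, 1); (1, 1, 0, 0, 0); (1, 1, 1, 1, 0); (0, 0, 3, 3, 0))
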